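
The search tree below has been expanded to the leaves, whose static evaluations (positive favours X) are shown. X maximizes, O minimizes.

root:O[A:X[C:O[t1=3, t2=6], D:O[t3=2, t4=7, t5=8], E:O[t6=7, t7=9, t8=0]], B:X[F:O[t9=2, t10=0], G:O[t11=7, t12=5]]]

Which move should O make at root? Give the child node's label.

A

C (O): min(3, 6) = 3
D (O): min(2, 7, 8) = 2
E (O): min(7, 9, 0) = 0
A (X): max(3, 2, 0) = 3
F (O): min(2, 0) = 0
G (O): min(7, 5) = 5
B (X): max(0, 5) = 5
root (O): min(3, 5) = 3
O at root wants the lowest of {A=3, B=5}, so chooses A.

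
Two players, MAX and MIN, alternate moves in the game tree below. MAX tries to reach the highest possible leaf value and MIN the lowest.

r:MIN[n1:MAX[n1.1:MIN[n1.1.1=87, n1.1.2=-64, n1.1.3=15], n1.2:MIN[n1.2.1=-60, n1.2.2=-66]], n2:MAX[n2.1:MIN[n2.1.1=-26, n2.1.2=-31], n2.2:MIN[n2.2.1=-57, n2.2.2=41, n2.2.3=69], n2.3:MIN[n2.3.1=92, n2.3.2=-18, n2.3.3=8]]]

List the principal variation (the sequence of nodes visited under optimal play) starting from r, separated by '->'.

n1.1 (MIN): min(87, -64, 15) = -64
n1.2 (MIN): min(-60, -66) = -66
n1 (MAX): max(-64, -66) = -64
n2.1 (MIN): min(-26, -31) = -31
n2.2 (MIN): min(-57, 41, 69) = -57
n2.3 (MIN): min(92, -18, 8) = -18
n2 (MAX): max(-31, -57, -18) = -18
r (MIN): min(-64, -18) = -64
At r, MIN picks n1 (lowest: -64).
At n1, MAX picks n1.1 (highest: -64).
At n1.1, MIN picks n1.1.2 (lowest: -64).
Terminal value -64.

r -> n1 -> n1.1 -> n1.1.2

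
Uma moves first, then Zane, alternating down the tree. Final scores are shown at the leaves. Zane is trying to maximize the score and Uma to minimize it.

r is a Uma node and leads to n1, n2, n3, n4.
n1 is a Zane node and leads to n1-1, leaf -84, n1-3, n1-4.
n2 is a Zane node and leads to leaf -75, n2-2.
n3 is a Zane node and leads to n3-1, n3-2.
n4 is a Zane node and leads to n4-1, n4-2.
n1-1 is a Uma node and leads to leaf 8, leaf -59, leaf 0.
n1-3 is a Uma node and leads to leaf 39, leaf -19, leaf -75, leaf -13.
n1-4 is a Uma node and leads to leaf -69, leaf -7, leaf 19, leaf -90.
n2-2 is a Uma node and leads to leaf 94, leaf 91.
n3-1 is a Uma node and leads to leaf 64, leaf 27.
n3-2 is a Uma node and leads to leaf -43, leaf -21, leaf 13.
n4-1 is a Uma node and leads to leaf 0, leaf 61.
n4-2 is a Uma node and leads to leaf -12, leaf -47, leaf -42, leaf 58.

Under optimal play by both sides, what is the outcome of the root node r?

n1-1 (Uma): min(8, -59, 0) = -59
n1-3 (Uma): min(39, -19, -75, -13) = -75
n1-4 (Uma): min(-69, -7, 19, -90) = -90
n1 (Zane): max(-59, -84, -75, -90) = -59
n2-2 (Uma): min(94, 91) = 91
n2 (Zane): max(-75, 91) = 91
n3-1 (Uma): min(64, 27) = 27
n3-2 (Uma): min(-43, -21, 13) = -43
n3 (Zane): max(27, -43) = 27
n4-1 (Uma): min(0, 61) = 0
n4-2 (Uma): min(-12, -47, -42, 58) = -47
n4 (Zane): max(0, -47) = 0
r (Uma): min(-59, 91, 27, 0) = -59

-59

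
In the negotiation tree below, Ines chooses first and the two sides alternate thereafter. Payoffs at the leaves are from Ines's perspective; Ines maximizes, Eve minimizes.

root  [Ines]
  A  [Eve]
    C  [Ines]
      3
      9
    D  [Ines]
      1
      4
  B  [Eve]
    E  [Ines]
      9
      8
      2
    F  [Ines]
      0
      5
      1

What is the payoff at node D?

4

D (Ines): max(1, 4) = 4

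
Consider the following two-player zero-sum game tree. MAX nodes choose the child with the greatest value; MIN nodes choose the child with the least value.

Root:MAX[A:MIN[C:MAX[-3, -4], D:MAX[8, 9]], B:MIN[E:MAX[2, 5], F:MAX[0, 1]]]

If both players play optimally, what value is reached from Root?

1

C (MAX): max(-3, -4) = -3
D (MAX): max(8, 9) = 9
A (MIN): min(-3, 9) = -3
E (MAX): max(2, 5) = 5
F (MAX): max(0, 1) = 1
B (MIN): min(5, 1) = 1
Root (MAX): max(-3, 1) = 1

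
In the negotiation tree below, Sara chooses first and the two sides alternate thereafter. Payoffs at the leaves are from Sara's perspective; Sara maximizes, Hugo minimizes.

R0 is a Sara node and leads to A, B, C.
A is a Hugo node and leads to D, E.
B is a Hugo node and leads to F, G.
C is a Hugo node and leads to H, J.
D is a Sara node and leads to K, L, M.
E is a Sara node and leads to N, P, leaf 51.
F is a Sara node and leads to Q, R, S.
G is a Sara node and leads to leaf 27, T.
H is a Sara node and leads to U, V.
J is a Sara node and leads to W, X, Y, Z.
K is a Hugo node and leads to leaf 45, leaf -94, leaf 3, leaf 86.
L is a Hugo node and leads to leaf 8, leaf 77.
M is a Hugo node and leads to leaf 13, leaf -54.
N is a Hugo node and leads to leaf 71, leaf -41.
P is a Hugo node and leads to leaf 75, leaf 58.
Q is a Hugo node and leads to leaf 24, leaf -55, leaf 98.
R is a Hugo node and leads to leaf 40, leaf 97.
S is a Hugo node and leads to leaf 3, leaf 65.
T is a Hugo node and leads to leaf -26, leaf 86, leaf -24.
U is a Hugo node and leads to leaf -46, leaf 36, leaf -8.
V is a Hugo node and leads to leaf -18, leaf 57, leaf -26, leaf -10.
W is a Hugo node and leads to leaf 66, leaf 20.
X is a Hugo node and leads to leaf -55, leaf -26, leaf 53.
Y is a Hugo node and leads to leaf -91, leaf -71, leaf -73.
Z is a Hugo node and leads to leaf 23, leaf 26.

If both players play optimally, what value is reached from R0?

K (Hugo): min(45, -94, 3, 86) = -94
L (Hugo): min(8, 77) = 8
M (Hugo): min(13, -54) = -54
D (Sara): max(-94, 8, -54) = 8
N (Hugo): min(71, -41) = -41
P (Hugo): min(75, 58) = 58
E (Sara): max(-41, 58, 51) = 58
A (Hugo): min(8, 58) = 8
Q (Hugo): min(24, -55, 98) = -55
R (Hugo): min(40, 97) = 40
S (Hugo): min(3, 65) = 3
F (Sara): max(-55, 40, 3) = 40
T (Hugo): min(-26, 86, -24) = -26
G (Sara): max(27, -26) = 27
B (Hugo): min(40, 27) = 27
U (Hugo): min(-46, 36, -8) = -46
V (Hugo): min(-18, 57, -26, -10) = -26
H (Sara): max(-46, -26) = -26
W (Hugo): min(66, 20) = 20
X (Hugo): min(-55, -26, 53) = -55
Y (Hugo): min(-91, -71, -73) = -91
Z (Hugo): min(23, 26) = 23
J (Sara): max(20, -55, -91, 23) = 23
C (Hugo): min(-26, 23) = -26
R0 (Sara): max(8, 27, -26) = 27

27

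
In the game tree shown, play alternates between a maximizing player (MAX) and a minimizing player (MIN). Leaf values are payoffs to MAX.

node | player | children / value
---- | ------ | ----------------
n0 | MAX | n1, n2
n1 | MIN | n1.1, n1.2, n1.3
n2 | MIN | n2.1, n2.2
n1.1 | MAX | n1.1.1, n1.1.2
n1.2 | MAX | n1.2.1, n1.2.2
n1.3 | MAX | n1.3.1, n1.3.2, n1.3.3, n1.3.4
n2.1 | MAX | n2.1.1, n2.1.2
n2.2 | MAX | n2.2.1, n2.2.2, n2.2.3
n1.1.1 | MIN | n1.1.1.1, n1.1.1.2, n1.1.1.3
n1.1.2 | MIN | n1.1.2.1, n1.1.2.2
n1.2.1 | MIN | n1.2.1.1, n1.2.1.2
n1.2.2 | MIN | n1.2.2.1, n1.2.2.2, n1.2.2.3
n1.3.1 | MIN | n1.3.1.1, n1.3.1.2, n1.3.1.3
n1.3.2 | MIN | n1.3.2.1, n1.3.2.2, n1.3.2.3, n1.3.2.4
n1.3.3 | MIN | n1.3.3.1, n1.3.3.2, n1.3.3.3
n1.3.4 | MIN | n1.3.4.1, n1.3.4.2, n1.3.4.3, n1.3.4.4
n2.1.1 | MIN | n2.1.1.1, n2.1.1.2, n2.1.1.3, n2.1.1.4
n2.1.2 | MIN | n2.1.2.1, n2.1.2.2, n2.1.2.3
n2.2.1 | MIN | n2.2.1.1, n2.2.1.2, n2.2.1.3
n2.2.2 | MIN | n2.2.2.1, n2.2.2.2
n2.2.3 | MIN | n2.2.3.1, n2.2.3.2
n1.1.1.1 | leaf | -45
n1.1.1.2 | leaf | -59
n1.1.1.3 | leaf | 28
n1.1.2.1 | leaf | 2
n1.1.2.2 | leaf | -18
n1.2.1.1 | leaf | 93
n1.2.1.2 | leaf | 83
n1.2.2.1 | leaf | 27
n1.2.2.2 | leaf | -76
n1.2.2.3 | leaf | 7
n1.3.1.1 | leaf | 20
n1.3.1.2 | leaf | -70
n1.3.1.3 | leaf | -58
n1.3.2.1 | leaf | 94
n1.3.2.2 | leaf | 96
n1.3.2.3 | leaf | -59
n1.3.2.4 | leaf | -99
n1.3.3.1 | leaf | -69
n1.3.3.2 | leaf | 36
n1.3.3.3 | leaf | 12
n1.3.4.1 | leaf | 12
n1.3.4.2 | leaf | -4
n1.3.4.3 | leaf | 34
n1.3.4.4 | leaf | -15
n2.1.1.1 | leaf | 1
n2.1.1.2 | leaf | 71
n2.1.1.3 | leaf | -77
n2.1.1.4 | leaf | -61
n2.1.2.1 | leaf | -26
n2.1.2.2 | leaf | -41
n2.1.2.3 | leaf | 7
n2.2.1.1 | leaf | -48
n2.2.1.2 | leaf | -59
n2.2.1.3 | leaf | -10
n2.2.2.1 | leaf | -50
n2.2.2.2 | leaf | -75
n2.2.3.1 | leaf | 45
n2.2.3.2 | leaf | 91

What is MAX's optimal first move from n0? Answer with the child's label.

n1

n1.1.1 (MIN): min(-45, -59, 28) = -59
n1.1.2 (MIN): min(2, -18) = -18
n1.1 (MAX): max(-59, -18) = -18
n1.2.1 (MIN): min(93, 83) = 83
n1.2.2 (MIN): min(27, -76, 7) = -76
n1.2 (MAX): max(83, -76) = 83
n1.3.1 (MIN): min(20, -70, -58) = -70
n1.3.2 (MIN): min(94, 96, -59, -99) = -99
n1.3.3 (MIN): min(-69, 36, 12) = -69
n1.3.4 (MIN): min(12, -4, 34, -15) = -15
n1.3 (MAX): max(-70, -99, -69, -15) = -15
n1 (MIN): min(-18, 83, -15) = -18
n2.1.1 (MIN): min(1, 71, -77, -61) = -77
n2.1.2 (MIN): min(-26, -41, 7) = -41
n2.1 (MAX): max(-77, -41) = -41
n2.2.1 (MIN): min(-48, -59, -10) = -59
n2.2.2 (MIN): min(-50, -75) = -75
n2.2.3 (MIN): min(45, 91) = 45
n2.2 (MAX): max(-59, -75, 45) = 45
n2 (MIN): min(-41, 45) = -41
n0 (MAX): max(-18, -41) = -18
MAX at n0 wants the highest of {n1=-18, n2=-41}, so chooses n1.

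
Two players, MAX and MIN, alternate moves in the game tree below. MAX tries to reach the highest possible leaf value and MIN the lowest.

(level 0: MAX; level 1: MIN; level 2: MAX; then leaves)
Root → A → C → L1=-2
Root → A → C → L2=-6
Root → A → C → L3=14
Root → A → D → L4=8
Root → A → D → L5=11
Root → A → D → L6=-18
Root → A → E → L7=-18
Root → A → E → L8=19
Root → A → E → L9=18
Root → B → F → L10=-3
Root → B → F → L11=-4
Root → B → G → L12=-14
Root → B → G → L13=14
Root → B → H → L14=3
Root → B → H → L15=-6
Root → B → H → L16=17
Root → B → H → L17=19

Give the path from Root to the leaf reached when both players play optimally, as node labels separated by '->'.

Root -> A -> D -> L5

C (MAX): max(-2, -6, 14) = 14
D (MAX): max(8, 11, -18) = 11
E (MAX): max(-18, 19, 18) = 19
A (MIN): min(14, 11, 19) = 11
F (MAX): max(-3, -4) = -3
G (MAX): max(-14, 14) = 14
H (MAX): max(3, -6, 17, 19) = 19
B (MIN): min(-3, 14, 19) = -3
Root (MAX): max(11, -3) = 11
At Root, MAX picks A (highest: 11).
At A, MIN picks D (lowest: 11).
At D, MAX picks L5 (highest: 11).
Terminal value 11.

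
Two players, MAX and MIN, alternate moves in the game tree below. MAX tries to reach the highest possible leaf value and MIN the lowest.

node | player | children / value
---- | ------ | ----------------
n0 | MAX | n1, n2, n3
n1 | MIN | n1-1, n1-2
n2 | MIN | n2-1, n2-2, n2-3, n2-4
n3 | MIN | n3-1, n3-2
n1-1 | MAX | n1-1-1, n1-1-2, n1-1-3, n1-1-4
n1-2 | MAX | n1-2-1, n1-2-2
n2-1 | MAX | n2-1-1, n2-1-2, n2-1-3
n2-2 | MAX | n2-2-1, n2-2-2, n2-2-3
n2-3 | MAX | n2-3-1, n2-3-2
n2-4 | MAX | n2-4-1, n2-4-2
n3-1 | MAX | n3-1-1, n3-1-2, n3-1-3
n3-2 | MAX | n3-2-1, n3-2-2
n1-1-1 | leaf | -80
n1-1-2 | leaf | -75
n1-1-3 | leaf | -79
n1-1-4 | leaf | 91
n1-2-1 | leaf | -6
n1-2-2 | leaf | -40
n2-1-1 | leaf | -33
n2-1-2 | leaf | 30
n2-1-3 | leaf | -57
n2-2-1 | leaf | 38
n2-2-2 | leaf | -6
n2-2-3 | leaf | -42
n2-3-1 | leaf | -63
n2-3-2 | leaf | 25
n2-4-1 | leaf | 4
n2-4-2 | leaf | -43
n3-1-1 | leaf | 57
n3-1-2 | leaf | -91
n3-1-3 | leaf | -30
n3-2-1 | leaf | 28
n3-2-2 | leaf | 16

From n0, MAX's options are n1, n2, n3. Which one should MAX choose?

n3

n1-1 (MAX): max(-80, -75, -79, 91) = 91
n1-2 (MAX): max(-6, -40) = -6
n1 (MIN): min(91, -6) = -6
n2-1 (MAX): max(-33, 30, -57) = 30
n2-2 (MAX): max(38, -6, -42) = 38
n2-3 (MAX): max(-63, 25) = 25
n2-4 (MAX): max(4, -43) = 4
n2 (MIN): min(30, 38, 25, 4) = 4
n3-1 (MAX): max(57, -91, -30) = 57
n3-2 (MAX): max(28, 16) = 28
n3 (MIN): min(57, 28) = 28
n0 (MAX): max(-6, 4, 28) = 28
MAX at n0 wants the highest of {n1=-6, n2=4, n3=28}, so chooses n3.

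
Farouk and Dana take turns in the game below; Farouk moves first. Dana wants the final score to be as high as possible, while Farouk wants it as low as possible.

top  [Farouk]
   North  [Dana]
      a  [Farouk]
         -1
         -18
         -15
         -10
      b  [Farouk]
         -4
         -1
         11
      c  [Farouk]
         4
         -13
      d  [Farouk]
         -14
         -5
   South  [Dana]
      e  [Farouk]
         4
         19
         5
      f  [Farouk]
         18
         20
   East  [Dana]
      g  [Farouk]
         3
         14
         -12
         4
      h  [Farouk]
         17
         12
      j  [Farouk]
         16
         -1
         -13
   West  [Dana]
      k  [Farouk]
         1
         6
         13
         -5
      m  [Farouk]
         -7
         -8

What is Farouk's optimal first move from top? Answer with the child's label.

West

a (Farouk): min(-1, -18, -15, -10) = -18
b (Farouk): min(-4, -1, 11) = -4
c (Farouk): min(4, -13) = -13
d (Farouk): min(-14, -5) = -14
North (Dana): max(-18, -4, -13, -14) = -4
e (Farouk): min(4, 19, 5) = 4
f (Farouk): min(18, 20) = 18
South (Dana): max(4, 18) = 18
g (Farouk): min(3, 14, -12, 4) = -12
h (Farouk): min(17, 12) = 12
j (Farouk): min(16, -1, -13) = -13
East (Dana): max(-12, 12, -13) = 12
k (Farouk): min(1, 6, 13, -5) = -5
m (Farouk): min(-7, -8) = -8
West (Dana): max(-5, -8) = -5
top (Farouk): min(-4, 18, 12, -5) = -5
Farouk at top wants the lowest of {North=-4, South=18, East=12, West=-5}, so chooses West.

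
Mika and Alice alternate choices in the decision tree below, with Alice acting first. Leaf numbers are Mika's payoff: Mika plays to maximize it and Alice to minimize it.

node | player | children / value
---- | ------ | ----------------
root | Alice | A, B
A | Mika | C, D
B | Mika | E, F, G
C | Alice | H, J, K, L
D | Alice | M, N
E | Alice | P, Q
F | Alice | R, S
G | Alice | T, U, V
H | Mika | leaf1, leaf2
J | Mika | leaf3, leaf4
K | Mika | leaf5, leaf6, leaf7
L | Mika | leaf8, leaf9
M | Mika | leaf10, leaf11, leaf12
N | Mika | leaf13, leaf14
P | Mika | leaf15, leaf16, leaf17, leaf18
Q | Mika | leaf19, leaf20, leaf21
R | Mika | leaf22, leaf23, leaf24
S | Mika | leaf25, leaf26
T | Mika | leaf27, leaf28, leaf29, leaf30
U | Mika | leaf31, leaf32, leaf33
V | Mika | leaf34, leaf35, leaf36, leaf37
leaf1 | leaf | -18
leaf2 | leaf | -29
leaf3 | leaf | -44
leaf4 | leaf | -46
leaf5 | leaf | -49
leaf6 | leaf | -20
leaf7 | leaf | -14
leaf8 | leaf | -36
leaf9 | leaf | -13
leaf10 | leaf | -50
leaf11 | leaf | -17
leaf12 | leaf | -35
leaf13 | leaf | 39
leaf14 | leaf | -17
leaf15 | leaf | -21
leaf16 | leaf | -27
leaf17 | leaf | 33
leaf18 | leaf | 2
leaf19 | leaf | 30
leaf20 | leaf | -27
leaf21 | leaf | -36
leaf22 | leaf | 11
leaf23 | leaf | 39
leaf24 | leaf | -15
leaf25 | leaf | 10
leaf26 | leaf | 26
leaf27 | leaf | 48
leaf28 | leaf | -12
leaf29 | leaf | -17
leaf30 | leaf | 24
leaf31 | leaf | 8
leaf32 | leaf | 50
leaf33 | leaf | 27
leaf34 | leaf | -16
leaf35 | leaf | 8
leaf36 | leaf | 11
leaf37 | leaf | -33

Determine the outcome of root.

H (Mika): max(-18, -29) = -18
J (Mika): max(-44, -46) = -44
K (Mika): max(-49, -20, -14) = -14
L (Mika): max(-36, -13) = -13
C (Alice): min(-18, -44, -14, -13) = -44
M (Mika): max(-50, -17, -35) = -17
N (Mika): max(39, -17) = 39
D (Alice): min(-17, 39) = -17
A (Mika): max(-44, -17) = -17
P (Mika): max(-21, -27, 33, 2) = 33
Q (Mika): max(30, -27, -36) = 30
E (Alice): min(33, 30) = 30
R (Mika): max(11, 39, -15) = 39
S (Mika): max(10, 26) = 26
F (Alice): min(39, 26) = 26
T (Mika): max(48, -12, -17, 24) = 48
U (Mika): max(8, 50, 27) = 50
V (Mika): max(-16, 8, 11, -33) = 11
G (Alice): min(48, 50, 11) = 11
B (Mika): max(30, 26, 11) = 30
root (Alice): min(-17, 30) = -17

-17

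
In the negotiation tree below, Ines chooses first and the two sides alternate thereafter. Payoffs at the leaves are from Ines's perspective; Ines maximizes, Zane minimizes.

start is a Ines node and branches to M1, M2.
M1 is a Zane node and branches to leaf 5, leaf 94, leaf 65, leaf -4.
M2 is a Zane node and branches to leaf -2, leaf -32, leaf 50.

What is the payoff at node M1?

M1 (Zane): min(5, 94, 65, -4) = -4

-4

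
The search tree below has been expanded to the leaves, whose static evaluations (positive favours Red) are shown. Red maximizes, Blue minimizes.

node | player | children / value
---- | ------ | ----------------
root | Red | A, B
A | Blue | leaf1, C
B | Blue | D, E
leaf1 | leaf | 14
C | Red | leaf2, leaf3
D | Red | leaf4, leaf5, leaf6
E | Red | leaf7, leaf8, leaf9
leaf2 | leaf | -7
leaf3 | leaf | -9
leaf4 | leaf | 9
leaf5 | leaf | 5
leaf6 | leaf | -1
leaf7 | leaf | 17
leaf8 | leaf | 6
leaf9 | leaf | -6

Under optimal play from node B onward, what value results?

9

D (Red): max(9, 5, -1) = 9
E (Red): max(17, 6, -6) = 17
B (Blue): min(9, 17) = 9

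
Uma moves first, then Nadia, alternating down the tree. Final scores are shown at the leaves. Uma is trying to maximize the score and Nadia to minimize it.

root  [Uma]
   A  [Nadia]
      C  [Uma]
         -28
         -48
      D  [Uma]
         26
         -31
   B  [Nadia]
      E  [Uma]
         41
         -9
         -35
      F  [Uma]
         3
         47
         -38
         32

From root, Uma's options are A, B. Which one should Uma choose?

B

C (Uma): max(-28, -48) = -28
D (Uma): max(26, -31) = 26
A (Nadia): min(-28, 26) = -28
E (Uma): max(41, -9, -35) = 41
F (Uma): max(3, 47, -38, 32) = 47
B (Nadia): min(41, 47) = 41
root (Uma): max(-28, 41) = 41
Uma at root wants the highest of {A=-28, B=41}, so chooses B.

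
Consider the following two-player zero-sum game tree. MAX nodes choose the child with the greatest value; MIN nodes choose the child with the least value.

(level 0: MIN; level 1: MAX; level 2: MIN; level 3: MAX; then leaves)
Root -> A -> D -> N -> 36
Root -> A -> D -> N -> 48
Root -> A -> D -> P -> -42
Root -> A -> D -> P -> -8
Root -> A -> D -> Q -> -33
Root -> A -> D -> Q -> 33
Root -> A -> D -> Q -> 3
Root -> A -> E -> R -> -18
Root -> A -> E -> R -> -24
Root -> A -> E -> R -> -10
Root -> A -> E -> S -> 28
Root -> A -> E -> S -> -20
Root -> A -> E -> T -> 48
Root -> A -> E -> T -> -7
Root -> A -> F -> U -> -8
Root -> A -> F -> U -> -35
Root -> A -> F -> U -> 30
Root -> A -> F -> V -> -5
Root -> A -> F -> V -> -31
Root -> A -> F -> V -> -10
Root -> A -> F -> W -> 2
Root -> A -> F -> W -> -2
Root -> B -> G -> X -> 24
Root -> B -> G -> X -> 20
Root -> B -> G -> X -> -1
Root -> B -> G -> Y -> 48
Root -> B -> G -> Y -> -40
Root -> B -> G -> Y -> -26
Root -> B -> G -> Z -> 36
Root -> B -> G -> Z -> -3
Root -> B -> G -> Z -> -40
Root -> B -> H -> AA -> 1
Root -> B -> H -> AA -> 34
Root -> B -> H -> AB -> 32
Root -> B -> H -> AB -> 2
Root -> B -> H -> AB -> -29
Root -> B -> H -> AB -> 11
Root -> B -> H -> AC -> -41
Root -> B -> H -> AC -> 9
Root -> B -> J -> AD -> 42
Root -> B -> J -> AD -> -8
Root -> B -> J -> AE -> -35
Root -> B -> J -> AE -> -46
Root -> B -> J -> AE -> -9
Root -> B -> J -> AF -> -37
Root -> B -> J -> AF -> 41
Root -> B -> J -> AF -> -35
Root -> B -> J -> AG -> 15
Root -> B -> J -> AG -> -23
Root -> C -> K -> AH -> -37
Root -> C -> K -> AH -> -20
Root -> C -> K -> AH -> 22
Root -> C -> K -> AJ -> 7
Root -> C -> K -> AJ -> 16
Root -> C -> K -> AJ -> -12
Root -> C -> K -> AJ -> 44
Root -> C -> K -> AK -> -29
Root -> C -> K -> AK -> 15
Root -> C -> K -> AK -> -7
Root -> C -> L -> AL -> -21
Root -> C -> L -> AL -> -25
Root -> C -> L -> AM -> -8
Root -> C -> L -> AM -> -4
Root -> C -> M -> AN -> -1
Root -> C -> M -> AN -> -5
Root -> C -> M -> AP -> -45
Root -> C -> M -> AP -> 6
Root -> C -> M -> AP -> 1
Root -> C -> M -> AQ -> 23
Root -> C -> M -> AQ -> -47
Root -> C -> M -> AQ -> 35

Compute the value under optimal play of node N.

N (MAX): max(36, 48) = 48

48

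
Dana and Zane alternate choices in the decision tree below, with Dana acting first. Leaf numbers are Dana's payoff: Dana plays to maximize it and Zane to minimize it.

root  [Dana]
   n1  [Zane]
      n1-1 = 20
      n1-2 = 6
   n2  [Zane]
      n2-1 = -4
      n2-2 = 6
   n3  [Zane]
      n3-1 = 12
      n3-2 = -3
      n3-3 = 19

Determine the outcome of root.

n1 (Zane): min(20, 6) = 6
n2 (Zane): min(-4, 6) = -4
n3 (Zane): min(12, -3, 19) = -3
root (Dana): max(6, -4, -3) = 6

6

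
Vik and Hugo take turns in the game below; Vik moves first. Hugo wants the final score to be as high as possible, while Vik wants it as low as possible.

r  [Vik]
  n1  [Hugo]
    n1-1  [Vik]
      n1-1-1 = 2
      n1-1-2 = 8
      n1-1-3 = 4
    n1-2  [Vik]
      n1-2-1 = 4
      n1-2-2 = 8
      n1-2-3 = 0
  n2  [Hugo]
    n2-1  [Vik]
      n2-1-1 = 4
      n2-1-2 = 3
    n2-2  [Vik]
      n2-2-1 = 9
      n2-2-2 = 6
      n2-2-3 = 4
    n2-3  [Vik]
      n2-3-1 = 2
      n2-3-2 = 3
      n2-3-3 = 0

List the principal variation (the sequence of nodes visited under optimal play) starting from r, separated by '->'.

r -> n1 -> n1-1 -> n1-1-1

n1-1 (Vik): min(2, 8, 4) = 2
n1-2 (Vik): min(4, 8, 0) = 0
n1 (Hugo): max(2, 0) = 2
n2-1 (Vik): min(4, 3) = 3
n2-2 (Vik): min(9, 6, 4) = 4
n2-3 (Vik): min(2, 3, 0) = 0
n2 (Hugo): max(3, 4, 0) = 4
r (Vik): min(2, 4) = 2
At r, Vik picks n1 (lowest: 2).
At n1, Hugo picks n1-1 (highest: 2).
At n1-1, Vik picks n1-1-1 (lowest: 2).
Terminal value 2.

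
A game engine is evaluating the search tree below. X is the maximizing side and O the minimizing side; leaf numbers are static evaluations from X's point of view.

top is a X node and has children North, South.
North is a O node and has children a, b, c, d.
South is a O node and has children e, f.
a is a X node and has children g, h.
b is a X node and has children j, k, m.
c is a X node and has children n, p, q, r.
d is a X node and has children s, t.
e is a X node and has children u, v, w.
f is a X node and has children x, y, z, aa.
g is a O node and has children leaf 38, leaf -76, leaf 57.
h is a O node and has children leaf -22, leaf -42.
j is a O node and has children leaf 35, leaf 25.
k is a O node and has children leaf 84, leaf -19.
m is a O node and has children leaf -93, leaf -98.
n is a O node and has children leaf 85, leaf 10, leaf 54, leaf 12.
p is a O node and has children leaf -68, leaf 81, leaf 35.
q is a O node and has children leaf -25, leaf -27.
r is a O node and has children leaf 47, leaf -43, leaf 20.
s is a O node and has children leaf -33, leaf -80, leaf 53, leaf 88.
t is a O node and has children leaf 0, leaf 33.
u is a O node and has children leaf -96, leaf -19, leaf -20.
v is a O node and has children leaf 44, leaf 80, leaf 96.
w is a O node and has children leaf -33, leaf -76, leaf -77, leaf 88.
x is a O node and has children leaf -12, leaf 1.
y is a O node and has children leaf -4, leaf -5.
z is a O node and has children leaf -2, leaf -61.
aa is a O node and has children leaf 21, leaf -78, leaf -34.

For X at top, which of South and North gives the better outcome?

South

u (O): min(-96, -19, -20) = -96
v (O): min(44, 80, 96) = 44
w (O): min(-33, -76, -77, 88) = -77
e (X): max(-96, 44, -77) = 44
x (O): min(-12, 1) = -12
y (O): min(-4, -5) = -5
z (O): min(-2, -61) = -61
aa (O): min(21, -78, -34) = -78
f (X): max(-12, -5, -61, -78) = -5
South (O): min(44, -5) = -5
g (O): min(38, -76, 57) = -76
h (O): min(-22, -42) = -42
a (X): max(-76, -42) = -42
j (O): min(35, 25) = 25
k (O): min(84, -19) = -19
m (O): min(-93, -98) = -98
b (X): max(25, -19, -98) = 25
n (O): min(85, 10, 54, 12) = 10
p (O): min(-68, 81, 35) = -68
q (O): min(-25, -27) = -27
r (O): min(47, -43, 20) = -43
c (X): max(10, -68, -27, -43) = 10
s (O): min(-33, -80, 53, 88) = -80
t (O): min(0, 33) = 0
d (X): max(-80, 0) = 0
North (O): min(-42, 25, 10, 0) = -42
X prefers the higher value; South=-5, North=-42. South is better since -5 > -42.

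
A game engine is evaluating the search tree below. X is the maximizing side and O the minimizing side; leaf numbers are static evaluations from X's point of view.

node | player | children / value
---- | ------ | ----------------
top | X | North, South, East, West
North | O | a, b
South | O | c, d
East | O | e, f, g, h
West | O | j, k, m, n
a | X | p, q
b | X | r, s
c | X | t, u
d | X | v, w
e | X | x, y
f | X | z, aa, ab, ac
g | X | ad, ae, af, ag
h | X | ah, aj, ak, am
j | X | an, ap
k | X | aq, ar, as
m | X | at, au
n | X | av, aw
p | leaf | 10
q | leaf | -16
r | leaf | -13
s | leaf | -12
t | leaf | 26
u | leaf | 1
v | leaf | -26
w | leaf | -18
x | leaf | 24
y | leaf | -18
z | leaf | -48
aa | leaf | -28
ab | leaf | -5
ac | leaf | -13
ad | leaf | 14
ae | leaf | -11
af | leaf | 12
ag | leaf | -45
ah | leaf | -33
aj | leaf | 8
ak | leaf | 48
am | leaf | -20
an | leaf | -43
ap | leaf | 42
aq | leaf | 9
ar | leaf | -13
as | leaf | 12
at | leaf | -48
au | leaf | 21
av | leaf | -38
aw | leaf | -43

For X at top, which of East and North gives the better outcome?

e (X): max(24, -18) = 24
f (X): max(-48, -28, -5, -13) = -5
g (X): max(14, -11, 12, -45) = 14
h (X): max(-33, 8, 48, -20) = 48
East (O): min(24, -5, 14, 48) = -5
a (X): max(10, -16) = 10
b (X): max(-13, -12) = -12
North (O): min(10, -12) = -12
X prefers the higher value; East=-5, North=-12. East is better since -5 > -12.

East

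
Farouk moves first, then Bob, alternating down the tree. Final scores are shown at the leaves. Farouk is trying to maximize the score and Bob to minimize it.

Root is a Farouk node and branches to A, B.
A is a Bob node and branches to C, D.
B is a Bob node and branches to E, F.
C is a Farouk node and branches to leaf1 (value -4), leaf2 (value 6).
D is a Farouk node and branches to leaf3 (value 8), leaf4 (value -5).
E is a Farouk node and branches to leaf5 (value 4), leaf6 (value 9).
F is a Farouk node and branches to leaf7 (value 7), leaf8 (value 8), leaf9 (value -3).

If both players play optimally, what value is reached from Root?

8

C (Farouk): max(-4, 6) = 6
D (Farouk): max(8, -5) = 8
A (Bob): min(6, 8) = 6
E (Farouk): max(4, 9) = 9
F (Farouk): max(7, 8, -3) = 8
B (Bob): min(9, 8) = 8
Root (Farouk): max(6, 8) = 8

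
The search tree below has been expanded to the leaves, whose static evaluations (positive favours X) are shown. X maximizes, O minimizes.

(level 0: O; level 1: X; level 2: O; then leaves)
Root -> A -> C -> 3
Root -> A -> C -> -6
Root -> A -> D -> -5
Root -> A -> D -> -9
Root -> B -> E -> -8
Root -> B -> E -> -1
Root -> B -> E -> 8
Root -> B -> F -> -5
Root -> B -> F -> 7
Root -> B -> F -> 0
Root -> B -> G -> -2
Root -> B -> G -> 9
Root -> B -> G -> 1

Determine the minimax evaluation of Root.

C (O): min(3, -6) = -6
D (O): min(-5, -9) = -9
A (X): max(-6, -9) = -6
E (O): min(-8, -1, 8) = -8
F (O): min(-5, 7, 0) = -5
G (O): min(-2, 9, 1) = -2
B (X): max(-8, -5, -2) = -2
Root (O): min(-6, -2) = -6

-6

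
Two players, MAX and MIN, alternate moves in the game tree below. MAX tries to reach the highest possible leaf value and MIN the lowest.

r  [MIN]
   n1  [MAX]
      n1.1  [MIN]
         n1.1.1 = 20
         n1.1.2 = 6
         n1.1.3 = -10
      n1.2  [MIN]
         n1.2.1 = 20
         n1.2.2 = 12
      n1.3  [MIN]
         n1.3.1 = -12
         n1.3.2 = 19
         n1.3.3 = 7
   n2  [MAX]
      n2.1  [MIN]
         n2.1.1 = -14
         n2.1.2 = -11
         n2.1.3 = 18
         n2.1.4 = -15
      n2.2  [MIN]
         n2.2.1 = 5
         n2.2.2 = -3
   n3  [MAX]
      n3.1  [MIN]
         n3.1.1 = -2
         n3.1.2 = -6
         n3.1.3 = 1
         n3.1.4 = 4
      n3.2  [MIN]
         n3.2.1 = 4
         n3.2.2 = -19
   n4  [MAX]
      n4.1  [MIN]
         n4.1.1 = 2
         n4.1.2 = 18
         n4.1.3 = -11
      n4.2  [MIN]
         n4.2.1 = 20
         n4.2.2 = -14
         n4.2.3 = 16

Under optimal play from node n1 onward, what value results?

n1.1 (MIN): min(20, 6, -10) = -10
n1.2 (MIN): min(20, 12) = 12
n1.3 (MIN): min(-12, 19, 7) = -12
n1 (MAX): max(-10, 12, -12) = 12

12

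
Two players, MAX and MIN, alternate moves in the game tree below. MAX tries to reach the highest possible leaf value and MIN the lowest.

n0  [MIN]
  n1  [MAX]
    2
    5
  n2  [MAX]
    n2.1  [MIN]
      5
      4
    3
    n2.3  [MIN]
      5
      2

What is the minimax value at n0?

n1 (MAX): max(2, 5) = 5
n2.1 (MIN): min(5, 4) = 4
n2.3 (MIN): min(5, 2) = 2
n2 (MAX): max(4, 3, 2) = 4
n0 (MIN): min(5, 4) = 4

4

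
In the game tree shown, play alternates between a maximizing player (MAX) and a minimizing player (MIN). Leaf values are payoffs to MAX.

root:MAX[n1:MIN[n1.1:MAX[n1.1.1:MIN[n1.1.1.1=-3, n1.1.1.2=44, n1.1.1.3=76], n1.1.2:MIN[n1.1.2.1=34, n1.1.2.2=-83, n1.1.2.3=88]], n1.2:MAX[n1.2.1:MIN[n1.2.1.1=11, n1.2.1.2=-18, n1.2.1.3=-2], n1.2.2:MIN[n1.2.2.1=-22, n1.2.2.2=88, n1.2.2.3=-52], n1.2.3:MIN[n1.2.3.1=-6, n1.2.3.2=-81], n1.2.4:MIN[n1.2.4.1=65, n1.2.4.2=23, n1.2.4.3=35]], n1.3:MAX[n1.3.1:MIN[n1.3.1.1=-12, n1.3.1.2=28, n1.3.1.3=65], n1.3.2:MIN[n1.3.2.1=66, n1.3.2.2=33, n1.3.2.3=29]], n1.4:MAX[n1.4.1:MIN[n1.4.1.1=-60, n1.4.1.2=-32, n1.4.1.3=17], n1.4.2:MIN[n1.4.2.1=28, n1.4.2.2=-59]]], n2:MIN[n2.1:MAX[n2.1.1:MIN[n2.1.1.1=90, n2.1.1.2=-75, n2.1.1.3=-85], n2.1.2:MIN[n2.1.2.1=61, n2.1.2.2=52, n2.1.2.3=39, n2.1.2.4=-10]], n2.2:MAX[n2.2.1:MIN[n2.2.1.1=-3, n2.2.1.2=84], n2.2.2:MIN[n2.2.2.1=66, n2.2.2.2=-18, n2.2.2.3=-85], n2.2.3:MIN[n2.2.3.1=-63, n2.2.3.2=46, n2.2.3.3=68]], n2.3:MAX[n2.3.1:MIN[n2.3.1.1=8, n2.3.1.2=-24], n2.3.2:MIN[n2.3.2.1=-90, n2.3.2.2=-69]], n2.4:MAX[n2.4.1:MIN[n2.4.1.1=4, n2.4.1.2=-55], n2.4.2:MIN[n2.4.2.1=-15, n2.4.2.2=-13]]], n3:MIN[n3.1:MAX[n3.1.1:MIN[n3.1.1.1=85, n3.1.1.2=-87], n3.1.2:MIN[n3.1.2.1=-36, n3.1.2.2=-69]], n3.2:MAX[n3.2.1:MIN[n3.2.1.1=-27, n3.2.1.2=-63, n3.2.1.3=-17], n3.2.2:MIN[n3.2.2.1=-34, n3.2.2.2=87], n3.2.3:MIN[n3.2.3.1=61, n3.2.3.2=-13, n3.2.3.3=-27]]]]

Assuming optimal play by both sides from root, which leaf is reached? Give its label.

n1.1.1 (MIN): min(-3, 44, 76) = -3
n1.1.2 (MIN): min(34, -83, 88) = -83
n1.1 (MAX): max(-3, -83) = -3
n1.2.1 (MIN): min(11, -18, -2) = -18
n1.2.2 (MIN): min(-22, 88, -52) = -52
n1.2.3 (MIN): min(-6, -81) = -81
n1.2.4 (MIN): min(65, 23, 35) = 23
n1.2 (MAX): max(-18, -52, -81, 23) = 23
n1.3.1 (MIN): min(-12, 28, 65) = -12
n1.3.2 (MIN): min(66, 33, 29) = 29
n1.3 (MAX): max(-12, 29) = 29
n1.4.1 (MIN): min(-60, -32, 17) = -60
n1.4.2 (MIN): min(28, -59) = -59
n1.4 (MAX): max(-60, -59) = -59
n1 (MIN): min(-3, 23, 29, -59) = -59
n2.1.1 (MIN): min(90, -75, -85) = -85
n2.1.2 (MIN): min(61, 52, 39, -10) = -10
n2.1 (MAX): max(-85, -10) = -10
n2.2.1 (MIN): min(-3, 84) = -3
n2.2.2 (MIN): min(66, -18, -85) = -85
n2.2.3 (MIN): min(-63, 46, 68) = -63
n2.2 (MAX): max(-3, -85, -63) = -3
n2.3.1 (MIN): min(8, -24) = -24
n2.3.2 (MIN): min(-90, -69) = -90
n2.3 (MAX): max(-24, -90) = -24
n2.4.1 (MIN): min(4, -55) = -55
n2.4.2 (MIN): min(-15, -13) = -15
n2.4 (MAX): max(-55, -15) = -15
n2 (MIN): min(-10, -3, -24, -15) = -24
n3.1.1 (MIN): min(85, -87) = -87
n3.1.2 (MIN): min(-36, -69) = -69
n3.1 (MAX): max(-87, -69) = -69
n3.2.1 (MIN): min(-27, -63, -17) = -63
n3.2.2 (MIN): min(-34, 87) = -34
n3.2.3 (MIN): min(61, -13, -27) = -27
n3.2 (MAX): max(-63, -34, -27) = -27
n3 (MIN): min(-69, -27) = -69
root (MAX): max(-59, -24, -69) = -24
At root, MAX picks n2 (highest: -24).
At n2, MIN picks n2.3 (lowest: -24).
At n2.3, MAX picks n2.3.1 (highest: -24).
At n2.3.1, MIN picks n2.3.1.2 (lowest: -24).
Terminal value -24.

n2.3.1.2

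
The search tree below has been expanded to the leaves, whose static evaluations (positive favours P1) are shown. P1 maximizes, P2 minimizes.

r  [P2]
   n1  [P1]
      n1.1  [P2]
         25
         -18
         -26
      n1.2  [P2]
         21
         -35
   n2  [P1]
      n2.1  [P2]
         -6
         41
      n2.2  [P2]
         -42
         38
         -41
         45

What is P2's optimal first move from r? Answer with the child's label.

n1.1 (P2): min(25, -18, -26) = -26
n1.2 (P2): min(21, -35) = -35
n1 (P1): max(-26, -35) = -26
n2.1 (P2): min(-6, 41) = -6
n2.2 (P2): min(-42, 38, -41, 45) = -42
n2 (P1): max(-6, -42) = -6
r (P2): min(-26, -6) = -26
P2 at r wants the lowest of {n1=-26, n2=-6}, so chooses n1.

n1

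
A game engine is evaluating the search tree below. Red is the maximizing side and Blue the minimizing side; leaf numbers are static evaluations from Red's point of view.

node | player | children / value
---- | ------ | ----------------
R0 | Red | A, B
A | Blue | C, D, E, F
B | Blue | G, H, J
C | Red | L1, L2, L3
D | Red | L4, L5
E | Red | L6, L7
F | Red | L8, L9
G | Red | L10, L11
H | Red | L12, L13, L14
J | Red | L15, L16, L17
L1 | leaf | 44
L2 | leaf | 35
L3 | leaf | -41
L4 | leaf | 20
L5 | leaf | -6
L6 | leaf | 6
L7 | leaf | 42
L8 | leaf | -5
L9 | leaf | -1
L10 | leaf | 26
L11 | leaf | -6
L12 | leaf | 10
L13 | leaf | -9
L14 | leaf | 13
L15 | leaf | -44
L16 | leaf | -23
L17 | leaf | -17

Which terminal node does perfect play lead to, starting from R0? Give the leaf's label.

L9

C (Red): max(44, 35, -41) = 44
D (Red): max(20, -6) = 20
E (Red): max(6, 42) = 42
F (Red): max(-5, -1) = -1
A (Blue): min(44, 20, 42, -1) = -1
G (Red): max(26, -6) = 26
H (Red): max(10, -9, 13) = 13
J (Red): max(-44, -23, -17) = -17
B (Blue): min(26, 13, -17) = -17
R0 (Red): max(-1, -17) = -1
At R0, Red picks A (highest: -1).
At A, Blue picks F (lowest: -1).
At F, Red picks L9 (highest: -1).
Terminal value -1.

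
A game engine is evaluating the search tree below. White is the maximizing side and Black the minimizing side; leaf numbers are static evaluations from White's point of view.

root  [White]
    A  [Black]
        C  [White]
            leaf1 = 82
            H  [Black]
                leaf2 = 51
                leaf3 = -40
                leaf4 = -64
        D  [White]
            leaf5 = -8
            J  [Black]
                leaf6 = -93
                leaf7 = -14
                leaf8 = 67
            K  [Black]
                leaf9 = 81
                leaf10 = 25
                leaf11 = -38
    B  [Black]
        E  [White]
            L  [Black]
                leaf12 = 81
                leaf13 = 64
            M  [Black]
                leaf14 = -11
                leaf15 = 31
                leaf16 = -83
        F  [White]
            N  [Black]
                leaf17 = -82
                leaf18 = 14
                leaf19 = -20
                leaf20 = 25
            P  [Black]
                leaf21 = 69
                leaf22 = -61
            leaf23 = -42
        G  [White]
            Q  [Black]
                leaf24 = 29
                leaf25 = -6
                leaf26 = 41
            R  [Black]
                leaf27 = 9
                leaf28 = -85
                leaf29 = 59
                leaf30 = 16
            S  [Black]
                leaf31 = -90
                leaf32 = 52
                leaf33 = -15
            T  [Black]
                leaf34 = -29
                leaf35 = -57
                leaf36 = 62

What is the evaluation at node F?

-42

N (Black): min(-82, 14, -20, 25) = -82
P (Black): min(69, -61) = -61
F (White): max(-82, -61, -42) = -42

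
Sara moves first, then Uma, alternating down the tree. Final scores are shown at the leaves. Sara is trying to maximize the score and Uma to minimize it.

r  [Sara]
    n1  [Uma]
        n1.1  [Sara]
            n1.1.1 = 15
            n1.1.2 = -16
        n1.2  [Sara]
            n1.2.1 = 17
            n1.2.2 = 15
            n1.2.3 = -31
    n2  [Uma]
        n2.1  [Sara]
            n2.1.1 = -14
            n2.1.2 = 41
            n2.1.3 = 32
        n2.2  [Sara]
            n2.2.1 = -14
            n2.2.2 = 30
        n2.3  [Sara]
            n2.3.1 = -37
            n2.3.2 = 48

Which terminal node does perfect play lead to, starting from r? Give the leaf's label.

n2.2.2

n1.1 (Sara): max(15, -16) = 15
n1.2 (Sara): max(17, 15, -31) = 17
n1 (Uma): min(15, 17) = 15
n2.1 (Sara): max(-14, 41, 32) = 41
n2.2 (Sara): max(-14, 30) = 30
n2.3 (Sara): max(-37, 48) = 48
n2 (Uma): min(41, 30, 48) = 30
r (Sara): max(15, 30) = 30
At r, Sara picks n2 (highest: 30).
At n2, Uma picks n2.2 (lowest: 30).
At n2.2, Sara picks n2.2.2 (highest: 30).
Terminal value 30.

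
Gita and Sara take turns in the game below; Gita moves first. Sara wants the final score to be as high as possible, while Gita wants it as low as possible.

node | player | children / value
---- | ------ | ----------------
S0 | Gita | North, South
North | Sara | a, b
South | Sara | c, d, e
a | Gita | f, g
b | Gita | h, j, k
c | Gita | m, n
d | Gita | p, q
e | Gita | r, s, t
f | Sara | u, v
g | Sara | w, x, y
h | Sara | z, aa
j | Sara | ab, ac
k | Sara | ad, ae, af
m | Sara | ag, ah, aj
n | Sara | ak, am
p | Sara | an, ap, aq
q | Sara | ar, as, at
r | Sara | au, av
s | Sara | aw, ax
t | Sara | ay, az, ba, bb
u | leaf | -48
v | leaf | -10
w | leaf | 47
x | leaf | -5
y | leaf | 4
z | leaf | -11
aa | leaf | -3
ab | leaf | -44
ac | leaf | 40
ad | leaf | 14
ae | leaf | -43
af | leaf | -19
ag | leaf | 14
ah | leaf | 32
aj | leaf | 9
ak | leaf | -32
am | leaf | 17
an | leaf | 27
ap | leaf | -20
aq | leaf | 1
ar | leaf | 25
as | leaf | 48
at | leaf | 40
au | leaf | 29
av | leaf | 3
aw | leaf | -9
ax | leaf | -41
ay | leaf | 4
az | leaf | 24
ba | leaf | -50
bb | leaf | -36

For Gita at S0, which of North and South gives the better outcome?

North

f (Sara): max(-48, -10) = -10
g (Sara): max(47, -5, 4) = 47
a (Gita): min(-10, 47) = -10
h (Sara): max(-11, -3) = -3
j (Sara): max(-44, 40) = 40
k (Sara): max(14, -43, -19) = 14
b (Gita): min(-3, 40, 14) = -3
North (Sara): max(-10, -3) = -3
m (Sara): max(14, 32, 9) = 32
n (Sara): max(-32, 17) = 17
c (Gita): min(32, 17) = 17
p (Sara): max(27, -20, 1) = 27
q (Sara): max(25, 48, 40) = 48
d (Gita): min(27, 48) = 27
r (Sara): max(29, 3) = 29
s (Sara): max(-9, -41) = -9
t (Sara): max(4, 24, -50, -36) = 24
e (Gita): min(29, -9, 24) = -9
South (Sara): max(17, 27, -9) = 27
Gita prefers the lower value; North=-3, South=27. North is better since -3 < 27.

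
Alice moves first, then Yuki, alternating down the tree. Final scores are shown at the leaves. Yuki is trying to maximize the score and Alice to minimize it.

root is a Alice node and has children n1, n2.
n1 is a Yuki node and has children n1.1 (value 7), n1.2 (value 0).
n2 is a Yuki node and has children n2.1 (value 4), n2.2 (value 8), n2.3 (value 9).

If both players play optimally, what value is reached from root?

n1 (Yuki): max(7, 0) = 7
n2 (Yuki): max(4, 8, 9) = 9
root (Alice): min(7, 9) = 7

7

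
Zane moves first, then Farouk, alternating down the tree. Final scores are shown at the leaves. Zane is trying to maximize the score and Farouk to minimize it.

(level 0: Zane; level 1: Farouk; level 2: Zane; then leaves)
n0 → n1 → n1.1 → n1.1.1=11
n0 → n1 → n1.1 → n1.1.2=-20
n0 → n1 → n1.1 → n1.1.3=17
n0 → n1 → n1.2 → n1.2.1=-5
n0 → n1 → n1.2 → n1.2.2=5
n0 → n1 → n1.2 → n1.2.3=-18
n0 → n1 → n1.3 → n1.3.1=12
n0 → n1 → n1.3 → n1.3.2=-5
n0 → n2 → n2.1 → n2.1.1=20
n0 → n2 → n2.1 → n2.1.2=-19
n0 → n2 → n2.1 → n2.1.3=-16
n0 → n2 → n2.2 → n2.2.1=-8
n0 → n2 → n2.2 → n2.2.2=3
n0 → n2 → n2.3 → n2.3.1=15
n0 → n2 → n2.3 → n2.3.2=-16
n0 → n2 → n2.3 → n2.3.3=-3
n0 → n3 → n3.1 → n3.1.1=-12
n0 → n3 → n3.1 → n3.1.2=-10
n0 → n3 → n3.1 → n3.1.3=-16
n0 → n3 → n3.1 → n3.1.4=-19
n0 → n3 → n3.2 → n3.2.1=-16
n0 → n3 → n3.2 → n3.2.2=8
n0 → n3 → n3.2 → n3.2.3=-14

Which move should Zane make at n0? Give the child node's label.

n1.1 (Zane): max(11, -20, 17) = 17
n1.2 (Zane): max(-5, 5, -18) = 5
n1.3 (Zane): max(12, -5) = 12
n1 (Farouk): min(17, 5, 12) = 5
n2.1 (Zane): max(20, -19, -16) = 20
n2.2 (Zane): max(-8, 3) = 3
n2.3 (Zane): max(15, -16, -3) = 15
n2 (Farouk): min(20, 3, 15) = 3
n3.1 (Zane): max(-12, -10, -16, -19) = -10
n3.2 (Zane): max(-16, 8, -14) = 8
n3 (Farouk): min(-10, 8) = -10
n0 (Zane): max(5, 3, -10) = 5
Zane at n0 wants the highest of {n1=5, n2=3, n3=-10}, so chooses n1.

n1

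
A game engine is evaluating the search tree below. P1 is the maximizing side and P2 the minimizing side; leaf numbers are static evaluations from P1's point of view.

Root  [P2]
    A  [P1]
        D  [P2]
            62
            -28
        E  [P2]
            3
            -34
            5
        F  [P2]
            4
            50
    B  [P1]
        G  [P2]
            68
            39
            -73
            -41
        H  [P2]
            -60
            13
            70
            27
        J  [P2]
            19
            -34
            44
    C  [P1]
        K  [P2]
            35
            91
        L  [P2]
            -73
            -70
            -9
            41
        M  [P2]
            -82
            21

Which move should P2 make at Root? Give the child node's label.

D (P2): min(62, -28) = -28
E (P2): min(3, -34, 5) = -34
F (P2): min(4, 50) = 4
A (P1): max(-28, -34, 4) = 4
G (P2): min(68, 39, -73, -41) = -73
H (P2): min(-60, 13, 70, 27) = -60
J (P2): min(19, -34, 44) = -34
B (P1): max(-73, -60, -34) = -34
K (P2): min(35, 91) = 35
L (P2): min(-73, -70, -9, 41) = -73
M (P2): min(-82, 21) = -82
C (P1): max(35, -73, -82) = 35
Root (P2): min(4, -34, 35) = -34
P2 at Root wants the lowest of {A=4, B=-34, C=35}, so chooses B.

B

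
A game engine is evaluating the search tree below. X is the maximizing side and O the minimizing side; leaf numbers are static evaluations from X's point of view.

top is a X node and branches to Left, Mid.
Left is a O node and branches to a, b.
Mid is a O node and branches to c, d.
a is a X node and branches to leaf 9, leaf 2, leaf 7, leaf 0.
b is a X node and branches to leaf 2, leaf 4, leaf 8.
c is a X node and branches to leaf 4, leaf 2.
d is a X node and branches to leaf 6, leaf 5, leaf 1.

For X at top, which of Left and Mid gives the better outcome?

a (X): max(9, 2, 7, 0) = 9
b (X): max(2, 4, 8) = 8
Left (O): min(9, 8) = 8
c (X): max(4, 2) = 4
d (X): max(6, 5, 1) = 6
Mid (O): min(4, 6) = 4
X prefers the higher value; Left=8, Mid=4. Left is better since 8 > 4.

Left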